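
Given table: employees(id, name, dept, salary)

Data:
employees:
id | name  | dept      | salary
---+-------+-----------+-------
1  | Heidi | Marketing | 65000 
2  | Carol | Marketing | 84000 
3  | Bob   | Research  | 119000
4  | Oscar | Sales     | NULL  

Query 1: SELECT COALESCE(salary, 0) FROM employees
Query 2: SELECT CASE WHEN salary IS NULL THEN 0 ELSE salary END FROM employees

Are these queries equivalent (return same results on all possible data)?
Yes, equivalent

Both queries return: [(0,), (65000,), (84000,), (119000,)]

Reason: COALESCE vs CASE for NULL handling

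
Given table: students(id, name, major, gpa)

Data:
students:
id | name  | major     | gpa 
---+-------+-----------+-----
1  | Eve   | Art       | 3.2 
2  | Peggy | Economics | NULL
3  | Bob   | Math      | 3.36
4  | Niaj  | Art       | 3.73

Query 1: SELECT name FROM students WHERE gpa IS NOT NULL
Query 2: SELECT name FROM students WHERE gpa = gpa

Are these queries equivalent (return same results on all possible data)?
Yes, equivalent

Both queries return: [('Bob',), ('Eve',), ('Niaj',)]

Reason: IS NOT NULL vs self-equality (both exclude NULLs)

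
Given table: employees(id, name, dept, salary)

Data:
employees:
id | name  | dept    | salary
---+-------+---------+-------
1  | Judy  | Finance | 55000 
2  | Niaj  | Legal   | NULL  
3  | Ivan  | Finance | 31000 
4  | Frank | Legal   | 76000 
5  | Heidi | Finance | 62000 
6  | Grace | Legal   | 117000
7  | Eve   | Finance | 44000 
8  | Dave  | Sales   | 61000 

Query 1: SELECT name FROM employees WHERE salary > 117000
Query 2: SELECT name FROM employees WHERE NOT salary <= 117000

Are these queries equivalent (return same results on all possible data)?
Yes, equivalent

Both queries return: []

Reason: Both filter salary > 117000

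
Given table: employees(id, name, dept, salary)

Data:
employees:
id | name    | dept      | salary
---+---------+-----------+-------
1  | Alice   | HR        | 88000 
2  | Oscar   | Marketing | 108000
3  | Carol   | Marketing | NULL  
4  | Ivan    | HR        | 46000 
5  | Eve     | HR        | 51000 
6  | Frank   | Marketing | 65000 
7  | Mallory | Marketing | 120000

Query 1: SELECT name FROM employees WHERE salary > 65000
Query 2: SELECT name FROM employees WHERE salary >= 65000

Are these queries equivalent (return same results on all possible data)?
No, not equivalent

Query 1 returns: [('Alice',), ('Oscar',), ('Mallory',)]
Query 2 returns: [('Alice',), ('Oscar',), ('Frank',), ('Mallory',)]

Reason: > vs >= gives different results when salary = 65000 exists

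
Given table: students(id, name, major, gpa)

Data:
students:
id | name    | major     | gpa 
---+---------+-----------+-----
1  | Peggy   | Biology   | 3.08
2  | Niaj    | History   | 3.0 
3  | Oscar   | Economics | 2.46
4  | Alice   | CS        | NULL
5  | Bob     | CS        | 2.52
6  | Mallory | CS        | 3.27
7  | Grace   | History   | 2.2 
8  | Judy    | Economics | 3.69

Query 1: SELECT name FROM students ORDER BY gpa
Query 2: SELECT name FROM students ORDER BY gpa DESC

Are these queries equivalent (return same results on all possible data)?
No, not equivalent

Query 1 returns: [('Alice',), ('Grace',), ('Oscar',), ('Bob',), ('Niaj',), ('Peggy',), ('Mallory',), ('Judy',)]
Query 2 returns: [('Judy',), ('Mallory',), ('Peggy',), ('Niaj',), ('Bob',), ('Oscar',), ('Grace',), ('Alice',)]

Reason: ASC vs DESC gives opposite ordering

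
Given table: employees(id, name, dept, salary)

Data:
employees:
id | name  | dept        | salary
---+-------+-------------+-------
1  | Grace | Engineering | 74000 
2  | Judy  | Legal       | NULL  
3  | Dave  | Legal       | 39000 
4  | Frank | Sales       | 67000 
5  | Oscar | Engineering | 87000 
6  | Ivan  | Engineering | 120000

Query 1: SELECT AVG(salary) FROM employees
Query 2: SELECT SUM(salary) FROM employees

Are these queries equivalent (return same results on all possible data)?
No, not equivalent

Query 1 returns: [(77400.0,)]
Query 2 returns: [(387000,)]

Reason: AVG vs SUM give different aggregate values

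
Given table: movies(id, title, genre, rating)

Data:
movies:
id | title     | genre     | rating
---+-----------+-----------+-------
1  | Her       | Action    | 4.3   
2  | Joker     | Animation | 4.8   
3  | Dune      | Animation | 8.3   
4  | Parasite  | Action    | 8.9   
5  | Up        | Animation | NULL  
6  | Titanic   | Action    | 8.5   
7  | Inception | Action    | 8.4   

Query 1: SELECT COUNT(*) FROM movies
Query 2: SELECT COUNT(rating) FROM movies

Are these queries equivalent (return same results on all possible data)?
No, not equivalent

Query 1 returns: [(7,)]
Query 2 returns: [(6,)]

Reason: COUNT(*) includes NULLs, COUNT(column) excludes them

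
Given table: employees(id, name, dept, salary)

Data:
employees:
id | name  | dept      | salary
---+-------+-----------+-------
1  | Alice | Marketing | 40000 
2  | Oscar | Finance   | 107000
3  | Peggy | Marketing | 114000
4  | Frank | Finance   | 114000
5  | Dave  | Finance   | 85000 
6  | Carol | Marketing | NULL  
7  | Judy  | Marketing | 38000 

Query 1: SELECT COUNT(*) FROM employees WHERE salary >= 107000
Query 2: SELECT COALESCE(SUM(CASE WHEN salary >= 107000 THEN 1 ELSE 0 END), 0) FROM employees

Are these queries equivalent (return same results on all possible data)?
Yes, equivalent

Both queries return: [(3,)]

Reason: COUNT with WHERE vs conditional SUM (COALESCE handles empty-table NULL)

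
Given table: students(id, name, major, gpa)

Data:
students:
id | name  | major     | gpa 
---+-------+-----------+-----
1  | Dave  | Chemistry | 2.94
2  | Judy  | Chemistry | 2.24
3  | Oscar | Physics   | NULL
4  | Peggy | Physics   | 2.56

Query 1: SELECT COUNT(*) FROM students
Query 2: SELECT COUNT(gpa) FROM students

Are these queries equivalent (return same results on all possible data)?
No, not equivalent

Query 1 returns: [(4,)]
Query 2 returns: [(3,)]

Reason: COUNT(*) includes NULLs, COUNT(column) excludes them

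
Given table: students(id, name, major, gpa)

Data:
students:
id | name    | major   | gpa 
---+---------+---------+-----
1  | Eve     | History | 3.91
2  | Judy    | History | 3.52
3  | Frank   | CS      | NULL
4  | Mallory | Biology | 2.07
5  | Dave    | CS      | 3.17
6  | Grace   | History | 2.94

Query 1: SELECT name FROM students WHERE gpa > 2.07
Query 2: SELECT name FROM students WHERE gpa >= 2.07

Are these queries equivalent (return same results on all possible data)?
No, not equivalent

Query 1 returns: [('Eve',), ('Judy',), ('Dave',), ('Grace',)]
Query 2 returns: [('Eve',), ('Judy',), ('Mallory',), ('Dave',), ('Grace',)]

Reason: > vs >= gives different results when gpa = 2.07 exists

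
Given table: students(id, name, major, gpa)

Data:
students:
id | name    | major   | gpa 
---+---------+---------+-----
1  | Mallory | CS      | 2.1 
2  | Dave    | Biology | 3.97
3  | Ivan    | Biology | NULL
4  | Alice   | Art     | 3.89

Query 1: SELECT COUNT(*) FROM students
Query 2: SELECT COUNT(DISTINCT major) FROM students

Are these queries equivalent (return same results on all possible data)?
No, not equivalent

Query 1 returns: [(4,)]
Query 2 returns: [(3,)]

Reason: COUNT(*) counts rows, COUNT(DISTINCT major) counts unique majors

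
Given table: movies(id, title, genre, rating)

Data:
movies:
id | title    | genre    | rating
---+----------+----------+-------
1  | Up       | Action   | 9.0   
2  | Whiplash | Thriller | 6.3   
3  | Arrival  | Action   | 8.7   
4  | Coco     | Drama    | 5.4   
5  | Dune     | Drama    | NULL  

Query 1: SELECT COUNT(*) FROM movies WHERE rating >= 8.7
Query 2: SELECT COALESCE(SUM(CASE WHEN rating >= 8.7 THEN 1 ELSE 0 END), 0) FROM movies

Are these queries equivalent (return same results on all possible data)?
Yes, equivalent

Both queries return: [(2,)]

Reason: COUNT with WHERE vs conditional SUM (COALESCE handles empty-table NULL)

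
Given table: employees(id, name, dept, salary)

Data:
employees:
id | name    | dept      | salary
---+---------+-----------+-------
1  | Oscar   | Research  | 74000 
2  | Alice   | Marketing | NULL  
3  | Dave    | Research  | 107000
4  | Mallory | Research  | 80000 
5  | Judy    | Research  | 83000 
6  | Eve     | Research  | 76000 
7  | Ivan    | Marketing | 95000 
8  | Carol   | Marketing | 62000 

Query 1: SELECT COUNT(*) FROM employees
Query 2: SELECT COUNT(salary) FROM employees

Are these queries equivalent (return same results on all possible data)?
No, not equivalent

Query 1 returns: [(8,)]
Query 2 returns: [(7,)]

Reason: COUNT(*) includes NULLs, COUNT(column) excludes them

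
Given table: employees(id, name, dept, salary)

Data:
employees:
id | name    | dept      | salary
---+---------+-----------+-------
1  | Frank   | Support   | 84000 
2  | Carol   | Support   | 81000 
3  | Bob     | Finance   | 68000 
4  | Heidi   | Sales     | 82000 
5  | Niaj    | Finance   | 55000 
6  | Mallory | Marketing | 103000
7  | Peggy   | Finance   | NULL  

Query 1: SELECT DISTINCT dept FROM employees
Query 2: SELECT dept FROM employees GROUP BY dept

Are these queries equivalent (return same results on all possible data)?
Yes, equivalent

Both queries return: [('Finance',), ('Marketing',), ('Sales',), ('Support',)]

Reason: Both get unique depts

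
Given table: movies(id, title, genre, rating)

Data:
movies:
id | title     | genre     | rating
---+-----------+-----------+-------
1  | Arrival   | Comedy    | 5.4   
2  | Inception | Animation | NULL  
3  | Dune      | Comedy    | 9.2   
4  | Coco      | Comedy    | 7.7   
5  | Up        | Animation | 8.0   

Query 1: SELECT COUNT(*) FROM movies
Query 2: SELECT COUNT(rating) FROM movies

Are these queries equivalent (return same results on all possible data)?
No, not equivalent

Query 1 returns: [(5,)]
Query 2 returns: [(4,)]

Reason: COUNT(*) includes NULLs, COUNT(column) excludes them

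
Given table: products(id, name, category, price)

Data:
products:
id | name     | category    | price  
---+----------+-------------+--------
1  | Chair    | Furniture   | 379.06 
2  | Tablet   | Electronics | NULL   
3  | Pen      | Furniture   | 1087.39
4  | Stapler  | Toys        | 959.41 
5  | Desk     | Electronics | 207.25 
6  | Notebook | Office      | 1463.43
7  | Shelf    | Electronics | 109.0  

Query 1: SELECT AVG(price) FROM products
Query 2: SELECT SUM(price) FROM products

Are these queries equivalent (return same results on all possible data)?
No, not equivalent

Query 1 returns: [(700.9233333333333,)]
Query 2 returns: [(4205.54,)]

Reason: AVG vs SUM give different aggregate values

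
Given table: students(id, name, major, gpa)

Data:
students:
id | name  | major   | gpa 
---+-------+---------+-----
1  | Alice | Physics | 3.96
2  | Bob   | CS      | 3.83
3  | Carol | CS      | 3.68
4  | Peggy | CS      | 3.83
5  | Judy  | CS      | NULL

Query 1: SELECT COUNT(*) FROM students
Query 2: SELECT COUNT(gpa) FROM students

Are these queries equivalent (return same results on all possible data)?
No, not equivalent

Query 1 returns: [(5,)]
Query 2 returns: [(4,)]

Reason: COUNT(*) includes NULLs, COUNT(column) excludes them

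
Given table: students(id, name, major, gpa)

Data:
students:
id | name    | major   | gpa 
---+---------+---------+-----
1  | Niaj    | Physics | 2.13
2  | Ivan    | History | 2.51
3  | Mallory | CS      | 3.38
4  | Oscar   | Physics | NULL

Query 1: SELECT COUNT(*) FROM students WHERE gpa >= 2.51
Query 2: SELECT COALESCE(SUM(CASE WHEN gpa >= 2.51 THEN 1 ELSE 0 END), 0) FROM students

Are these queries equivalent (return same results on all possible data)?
Yes, equivalent

Both queries return: [(2,)]

Reason: COUNT with WHERE vs conditional SUM (COALESCE handles empty-table NULL)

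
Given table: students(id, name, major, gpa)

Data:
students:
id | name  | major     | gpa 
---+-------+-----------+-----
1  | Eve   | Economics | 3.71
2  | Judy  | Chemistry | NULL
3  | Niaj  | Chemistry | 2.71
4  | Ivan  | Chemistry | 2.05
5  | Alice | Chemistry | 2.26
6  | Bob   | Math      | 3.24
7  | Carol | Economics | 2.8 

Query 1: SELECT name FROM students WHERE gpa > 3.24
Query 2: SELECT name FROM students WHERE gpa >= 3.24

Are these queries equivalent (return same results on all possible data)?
No, not equivalent

Query 1 returns: [('Eve',)]
Query 2 returns: [('Eve',), ('Bob',)]

Reason: > vs >= gives different results when gpa = 3.24 exists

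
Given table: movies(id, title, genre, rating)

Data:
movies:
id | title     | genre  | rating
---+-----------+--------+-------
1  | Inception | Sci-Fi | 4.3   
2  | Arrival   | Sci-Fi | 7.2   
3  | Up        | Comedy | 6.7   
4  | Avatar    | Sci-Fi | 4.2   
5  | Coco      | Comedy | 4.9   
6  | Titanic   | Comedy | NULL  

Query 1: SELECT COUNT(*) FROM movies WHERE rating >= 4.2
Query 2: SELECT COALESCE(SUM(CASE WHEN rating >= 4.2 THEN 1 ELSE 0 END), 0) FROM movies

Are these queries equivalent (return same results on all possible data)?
Yes, equivalent

Both queries return: [(5,)]

Reason: COUNT with WHERE vs conditional SUM (COALESCE handles empty-table NULL)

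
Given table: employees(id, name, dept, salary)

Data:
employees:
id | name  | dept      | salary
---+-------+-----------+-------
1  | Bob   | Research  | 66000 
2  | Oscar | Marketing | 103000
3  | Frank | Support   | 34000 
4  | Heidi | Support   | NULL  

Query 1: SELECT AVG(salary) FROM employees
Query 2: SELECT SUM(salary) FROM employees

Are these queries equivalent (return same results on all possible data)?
No, not equivalent

Query 1 returns: [(67666.66666666667,)]
Query 2 returns: [(203000,)]

Reason: AVG vs SUM give different aggregate values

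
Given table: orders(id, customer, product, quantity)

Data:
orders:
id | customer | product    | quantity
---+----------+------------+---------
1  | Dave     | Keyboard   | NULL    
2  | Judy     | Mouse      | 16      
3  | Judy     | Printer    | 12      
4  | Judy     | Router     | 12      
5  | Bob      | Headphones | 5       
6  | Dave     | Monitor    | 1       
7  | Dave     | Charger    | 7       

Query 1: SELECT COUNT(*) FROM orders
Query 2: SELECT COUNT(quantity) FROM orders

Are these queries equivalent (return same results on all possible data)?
No, not equivalent

Query 1 returns: [(7,)]
Query 2 returns: [(6,)]

Reason: COUNT(*) includes NULLs, COUNT(column) excludes them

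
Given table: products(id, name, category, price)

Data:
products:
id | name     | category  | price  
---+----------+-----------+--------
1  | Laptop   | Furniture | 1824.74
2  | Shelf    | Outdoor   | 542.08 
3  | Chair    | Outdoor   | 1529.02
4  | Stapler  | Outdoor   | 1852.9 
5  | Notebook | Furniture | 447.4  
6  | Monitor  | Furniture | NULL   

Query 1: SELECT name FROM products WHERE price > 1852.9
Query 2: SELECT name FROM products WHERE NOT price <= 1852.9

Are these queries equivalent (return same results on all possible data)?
Yes, equivalent

Both queries return: []

Reason: Both filter price > 1852.9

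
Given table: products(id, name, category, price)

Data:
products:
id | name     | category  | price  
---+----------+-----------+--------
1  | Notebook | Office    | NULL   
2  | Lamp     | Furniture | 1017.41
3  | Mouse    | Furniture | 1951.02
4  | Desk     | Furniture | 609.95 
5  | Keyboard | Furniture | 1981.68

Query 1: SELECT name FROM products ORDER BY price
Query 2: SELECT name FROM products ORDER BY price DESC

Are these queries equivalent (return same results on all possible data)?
No, not equivalent

Query 1 returns: [('Notebook',), ('Desk',), ('Lamp',), ('Mouse',), ('Keyboard',)]
Query 2 returns: [('Keyboard',), ('Mouse',), ('Lamp',), ('Desk',), ('Notebook',)]

Reason: ASC vs DESC gives opposite ordering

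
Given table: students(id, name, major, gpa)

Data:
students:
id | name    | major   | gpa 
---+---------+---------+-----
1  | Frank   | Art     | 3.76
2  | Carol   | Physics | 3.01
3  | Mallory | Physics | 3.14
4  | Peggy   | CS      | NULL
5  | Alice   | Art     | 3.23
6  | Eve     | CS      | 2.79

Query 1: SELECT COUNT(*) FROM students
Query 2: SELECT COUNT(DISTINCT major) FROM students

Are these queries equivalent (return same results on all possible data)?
No, not equivalent

Query 1 returns: [(6,)]
Query 2 returns: [(3,)]

Reason: COUNT(*) counts rows, COUNT(DISTINCT major) counts unique majors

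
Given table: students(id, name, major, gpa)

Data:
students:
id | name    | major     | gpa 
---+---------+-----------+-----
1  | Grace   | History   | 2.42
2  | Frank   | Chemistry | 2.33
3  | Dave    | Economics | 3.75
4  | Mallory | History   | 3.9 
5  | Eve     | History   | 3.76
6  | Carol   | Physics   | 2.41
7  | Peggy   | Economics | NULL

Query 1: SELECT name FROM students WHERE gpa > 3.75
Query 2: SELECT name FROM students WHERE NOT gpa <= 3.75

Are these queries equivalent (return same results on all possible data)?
Yes, equivalent

Both queries return: [('Eve',), ('Mallory',)]

Reason: Both filter gpa > 3.75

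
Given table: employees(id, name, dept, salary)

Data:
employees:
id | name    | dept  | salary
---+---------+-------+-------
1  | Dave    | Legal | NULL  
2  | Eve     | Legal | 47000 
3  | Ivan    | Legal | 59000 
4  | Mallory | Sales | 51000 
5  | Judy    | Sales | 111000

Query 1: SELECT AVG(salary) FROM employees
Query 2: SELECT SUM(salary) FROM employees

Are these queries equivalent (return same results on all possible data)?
No, not equivalent

Query 1 returns: [(67000.0,)]
Query 2 returns: [(268000,)]

Reason: AVG vs SUM give different aggregate values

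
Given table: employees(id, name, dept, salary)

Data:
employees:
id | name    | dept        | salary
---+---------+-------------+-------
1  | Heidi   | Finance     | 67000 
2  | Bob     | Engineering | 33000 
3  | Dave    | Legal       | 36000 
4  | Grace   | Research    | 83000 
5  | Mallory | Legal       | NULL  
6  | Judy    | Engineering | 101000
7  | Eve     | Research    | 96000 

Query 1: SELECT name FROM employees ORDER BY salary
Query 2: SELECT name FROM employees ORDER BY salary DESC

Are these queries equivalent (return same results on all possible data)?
No, not equivalent

Query 1 returns: [('Mallory',), ('Bob',), ('Dave',), ('Heidi',), ('Grace',), ('Eve',), ('Judy',)]
Query 2 returns: [('Judy',), ('Eve',), ('Grace',), ('Heidi',), ('Dave',), ('Bob',), ('Mallory',)]

Reason: ASC vs DESC gives opposite ordering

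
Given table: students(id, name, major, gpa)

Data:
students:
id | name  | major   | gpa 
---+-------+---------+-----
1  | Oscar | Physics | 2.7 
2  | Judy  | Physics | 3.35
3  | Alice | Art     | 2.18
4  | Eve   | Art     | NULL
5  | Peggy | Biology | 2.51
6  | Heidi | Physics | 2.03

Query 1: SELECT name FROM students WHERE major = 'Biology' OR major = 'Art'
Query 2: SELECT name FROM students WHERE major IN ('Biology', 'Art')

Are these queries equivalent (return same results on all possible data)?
Yes, equivalent

Both queries return: [('Alice',), ('Eve',), ('Peggy',)]

Reason: OR vs IN are equivalent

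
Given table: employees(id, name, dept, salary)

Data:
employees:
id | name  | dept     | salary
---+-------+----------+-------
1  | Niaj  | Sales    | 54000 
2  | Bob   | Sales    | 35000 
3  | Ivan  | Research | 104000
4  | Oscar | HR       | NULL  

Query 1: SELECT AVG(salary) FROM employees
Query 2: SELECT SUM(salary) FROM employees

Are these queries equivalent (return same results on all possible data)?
No, not equivalent

Query 1 returns: [(64333.333333333336,)]
Query 2 returns: [(193000,)]

Reason: AVG vs SUM give different aggregate values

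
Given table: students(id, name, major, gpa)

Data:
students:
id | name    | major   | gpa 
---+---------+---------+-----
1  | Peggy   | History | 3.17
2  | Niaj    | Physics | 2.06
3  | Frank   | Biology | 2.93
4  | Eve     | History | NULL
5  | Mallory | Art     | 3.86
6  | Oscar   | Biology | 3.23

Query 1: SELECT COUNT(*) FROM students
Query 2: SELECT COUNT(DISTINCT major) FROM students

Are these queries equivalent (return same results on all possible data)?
No, not equivalent

Query 1 returns: [(6,)]
Query 2 returns: [(4,)]

Reason: COUNT(*) counts rows, COUNT(DISTINCT major) counts unique majors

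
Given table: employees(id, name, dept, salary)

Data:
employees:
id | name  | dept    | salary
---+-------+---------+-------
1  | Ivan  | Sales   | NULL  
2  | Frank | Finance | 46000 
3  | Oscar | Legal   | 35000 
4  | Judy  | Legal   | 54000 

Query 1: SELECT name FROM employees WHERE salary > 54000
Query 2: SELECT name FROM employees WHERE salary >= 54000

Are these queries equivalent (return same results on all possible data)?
No, not equivalent

Query 1 returns: []
Query 2 returns: [('Judy',)]

Reason: > vs >= gives different results when salary = 54000 exists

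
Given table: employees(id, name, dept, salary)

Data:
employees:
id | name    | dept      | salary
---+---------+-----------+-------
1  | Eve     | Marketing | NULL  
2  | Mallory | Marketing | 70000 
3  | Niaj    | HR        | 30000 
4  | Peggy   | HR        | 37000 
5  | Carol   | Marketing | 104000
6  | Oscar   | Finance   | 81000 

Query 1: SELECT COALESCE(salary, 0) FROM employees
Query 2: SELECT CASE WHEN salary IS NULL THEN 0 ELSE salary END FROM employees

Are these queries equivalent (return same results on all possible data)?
Yes, equivalent

Both queries return: [(0,), (30000,), (37000,), (70000,), (81000,), (104000,)]

Reason: COALESCE vs CASE for NULL handling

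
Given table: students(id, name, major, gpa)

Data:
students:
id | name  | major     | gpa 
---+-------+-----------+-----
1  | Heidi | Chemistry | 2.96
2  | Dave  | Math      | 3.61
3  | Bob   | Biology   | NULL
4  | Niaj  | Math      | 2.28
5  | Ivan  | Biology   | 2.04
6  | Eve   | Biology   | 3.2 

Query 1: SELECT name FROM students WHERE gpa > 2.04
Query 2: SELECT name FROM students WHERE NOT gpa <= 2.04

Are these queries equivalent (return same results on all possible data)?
Yes, equivalent

Both queries return: [('Dave',), ('Eve',), ('Heidi',), ('Niaj',)]

Reason: Both filter gpa > 2.04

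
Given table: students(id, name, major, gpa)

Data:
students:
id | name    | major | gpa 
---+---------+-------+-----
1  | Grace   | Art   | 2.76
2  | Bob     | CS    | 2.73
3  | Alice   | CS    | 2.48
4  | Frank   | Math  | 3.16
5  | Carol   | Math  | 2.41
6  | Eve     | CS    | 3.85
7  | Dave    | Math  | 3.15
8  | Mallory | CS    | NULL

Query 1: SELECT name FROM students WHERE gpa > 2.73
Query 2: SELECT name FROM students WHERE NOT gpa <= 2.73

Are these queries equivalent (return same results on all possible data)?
Yes, equivalent

Both queries return: [('Dave',), ('Eve',), ('Frank',), ('Grace',)]

Reason: Both filter gpa > 2.73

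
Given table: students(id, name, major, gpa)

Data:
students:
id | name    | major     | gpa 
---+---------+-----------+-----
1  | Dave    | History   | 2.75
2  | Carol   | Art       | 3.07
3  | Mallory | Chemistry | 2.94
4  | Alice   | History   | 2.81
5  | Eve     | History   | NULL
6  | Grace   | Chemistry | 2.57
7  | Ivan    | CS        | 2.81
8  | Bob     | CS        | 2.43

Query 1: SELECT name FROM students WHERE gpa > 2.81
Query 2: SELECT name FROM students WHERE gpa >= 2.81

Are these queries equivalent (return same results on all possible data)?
No, not equivalent

Query 1 returns: [('Carol',), ('Mallory',)]
Query 2 returns: [('Carol',), ('Mallory',), ('Alice',), ('Ivan',)]

Reason: > vs >= gives different results when gpa = 2.81 exists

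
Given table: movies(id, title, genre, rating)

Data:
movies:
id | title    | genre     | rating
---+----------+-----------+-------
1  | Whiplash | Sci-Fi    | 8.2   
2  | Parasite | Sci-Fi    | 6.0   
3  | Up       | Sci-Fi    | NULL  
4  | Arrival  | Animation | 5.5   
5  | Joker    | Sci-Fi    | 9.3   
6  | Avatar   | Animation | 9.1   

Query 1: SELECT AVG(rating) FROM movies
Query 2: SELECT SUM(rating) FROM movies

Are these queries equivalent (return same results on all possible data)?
No, not equivalent

Query 1 returns: [(7.62,)]
Query 2 returns: [(38.1,)]

Reason: AVG vs SUM give different aggregate values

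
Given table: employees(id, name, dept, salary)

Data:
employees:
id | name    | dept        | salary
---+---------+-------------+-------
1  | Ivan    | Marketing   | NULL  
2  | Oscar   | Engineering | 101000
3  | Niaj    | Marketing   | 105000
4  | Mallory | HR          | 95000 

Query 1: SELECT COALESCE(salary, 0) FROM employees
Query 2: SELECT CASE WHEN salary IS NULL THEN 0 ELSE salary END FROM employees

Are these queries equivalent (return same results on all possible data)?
Yes, equivalent

Both queries return: [(0,), (95000,), (101000,), (105000,)]

Reason: COALESCE vs CASE for NULL handling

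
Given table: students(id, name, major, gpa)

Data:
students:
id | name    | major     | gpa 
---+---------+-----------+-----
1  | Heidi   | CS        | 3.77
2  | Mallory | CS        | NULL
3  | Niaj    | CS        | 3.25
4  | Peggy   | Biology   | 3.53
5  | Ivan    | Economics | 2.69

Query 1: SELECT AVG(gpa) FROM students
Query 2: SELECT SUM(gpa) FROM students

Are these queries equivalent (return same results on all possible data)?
No, not equivalent

Query 1 returns: [(3.31,)]
Query 2 returns: [(13.24,)]

Reason: AVG vs SUM give different aggregate values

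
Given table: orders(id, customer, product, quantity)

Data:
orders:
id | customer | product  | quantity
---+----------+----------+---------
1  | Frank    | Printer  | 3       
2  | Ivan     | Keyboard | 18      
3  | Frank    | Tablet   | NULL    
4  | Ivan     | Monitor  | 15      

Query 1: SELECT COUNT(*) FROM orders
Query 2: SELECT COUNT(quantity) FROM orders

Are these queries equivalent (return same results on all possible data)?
No, not equivalent

Query 1 returns: [(4,)]
Query 2 returns: [(3,)]

Reason: COUNT(*) includes NULLs, COUNT(column) excludes them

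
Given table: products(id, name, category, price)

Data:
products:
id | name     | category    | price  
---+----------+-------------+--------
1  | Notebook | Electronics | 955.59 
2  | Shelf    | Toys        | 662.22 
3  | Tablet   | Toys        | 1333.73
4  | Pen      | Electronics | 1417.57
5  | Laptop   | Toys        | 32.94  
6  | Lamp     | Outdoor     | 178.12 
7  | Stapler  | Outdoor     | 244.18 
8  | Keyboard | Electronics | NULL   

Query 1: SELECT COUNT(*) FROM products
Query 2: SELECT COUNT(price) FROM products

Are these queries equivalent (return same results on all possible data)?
No, not equivalent

Query 1 returns: [(8,)]
Query 2 returns: [(7,)]

Reason: COUNT(*) includes NULLs, COUNT(column) excludes them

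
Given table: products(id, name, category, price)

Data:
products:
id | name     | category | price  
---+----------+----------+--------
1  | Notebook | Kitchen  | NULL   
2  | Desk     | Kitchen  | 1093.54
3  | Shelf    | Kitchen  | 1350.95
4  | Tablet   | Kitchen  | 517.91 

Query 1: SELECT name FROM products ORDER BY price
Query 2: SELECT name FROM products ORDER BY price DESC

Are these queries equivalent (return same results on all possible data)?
No, not equivalent

Query 1 returns: [('Notebook',), ('Tablet',), ('Desk',), ('Shelf',)]
Query 2 returns: [('Shelf',), ('Desk',), ('Tablet',), ('Notebook',)]

Reason: ASC vs DESC gives opposite ordering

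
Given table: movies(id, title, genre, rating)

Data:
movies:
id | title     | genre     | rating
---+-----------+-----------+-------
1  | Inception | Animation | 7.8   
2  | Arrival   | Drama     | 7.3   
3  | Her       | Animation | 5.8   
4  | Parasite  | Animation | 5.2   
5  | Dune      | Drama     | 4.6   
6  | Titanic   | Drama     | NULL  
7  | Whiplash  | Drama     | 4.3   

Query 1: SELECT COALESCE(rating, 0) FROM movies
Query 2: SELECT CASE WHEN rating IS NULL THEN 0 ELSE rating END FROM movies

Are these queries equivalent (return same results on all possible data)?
Yes, equivalent

Both queries return: [(0,), (4.3,), (4.6,), (5.2,), (5.8,), (7.3,), (7.8,)]

Reason: COALESCE vs CASE for NULL handling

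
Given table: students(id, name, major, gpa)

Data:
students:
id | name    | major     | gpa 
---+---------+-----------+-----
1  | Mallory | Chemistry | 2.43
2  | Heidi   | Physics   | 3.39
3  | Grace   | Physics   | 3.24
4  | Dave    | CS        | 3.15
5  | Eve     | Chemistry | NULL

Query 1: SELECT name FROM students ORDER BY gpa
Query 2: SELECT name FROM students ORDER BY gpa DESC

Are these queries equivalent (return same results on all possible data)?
No, not equivalent

Query 1 returns: [('Eve',), ('Mallory',), ('Dave',), ('Grace',), ('Heidi',)]
Query 2 returns: [('Heidi',), ('Grace',), ('Dave',), ('Mallory',), ('Eve',)]

Reason: ASC vs DESC gives opposite ordering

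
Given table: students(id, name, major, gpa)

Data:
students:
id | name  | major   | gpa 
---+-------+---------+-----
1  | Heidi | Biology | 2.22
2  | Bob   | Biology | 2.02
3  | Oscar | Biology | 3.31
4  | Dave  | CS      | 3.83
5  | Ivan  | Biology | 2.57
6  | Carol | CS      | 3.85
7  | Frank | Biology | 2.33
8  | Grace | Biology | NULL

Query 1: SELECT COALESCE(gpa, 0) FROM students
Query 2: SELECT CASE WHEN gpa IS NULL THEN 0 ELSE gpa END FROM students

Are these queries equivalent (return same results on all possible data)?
Yes, equivalent

Both queries return: [(0,), (2.02,), (2.22,), (2.33,), (2.57,), (3.31,), (3.83,), (3.85,)]

Reason: COALESCE vs CASE for NULL handling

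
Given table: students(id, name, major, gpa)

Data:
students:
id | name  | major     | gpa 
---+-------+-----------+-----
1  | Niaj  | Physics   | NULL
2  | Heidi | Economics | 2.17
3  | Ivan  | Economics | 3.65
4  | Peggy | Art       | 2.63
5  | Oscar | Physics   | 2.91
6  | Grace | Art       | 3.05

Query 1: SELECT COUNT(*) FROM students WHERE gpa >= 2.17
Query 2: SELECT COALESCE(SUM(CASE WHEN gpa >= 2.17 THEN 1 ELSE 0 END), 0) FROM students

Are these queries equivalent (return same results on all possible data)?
Yes, equivalent

Both queries return: [(5,)]

Reason: COUNT with WHERE vs conditional SUM (COALESCE handles empty-table NULL)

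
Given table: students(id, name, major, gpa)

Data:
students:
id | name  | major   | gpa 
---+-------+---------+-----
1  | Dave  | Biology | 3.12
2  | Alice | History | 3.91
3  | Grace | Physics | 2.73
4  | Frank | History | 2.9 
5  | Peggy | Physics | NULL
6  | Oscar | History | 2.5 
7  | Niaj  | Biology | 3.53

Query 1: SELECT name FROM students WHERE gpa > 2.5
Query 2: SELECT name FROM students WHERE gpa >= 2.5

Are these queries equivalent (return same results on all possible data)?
No, not equivalent

Query 1 returns: [('Dave',), ('Alice',), ('Grace',), ('Frank',), ('Niaj',)]
Query 2 returns: [('Dave',), ('Alice',), ('Grace',), ('Frank',), ('Oscar',), ('Niaj',)]

Reason: > vs >= gives different results when gpa = 2.5 exists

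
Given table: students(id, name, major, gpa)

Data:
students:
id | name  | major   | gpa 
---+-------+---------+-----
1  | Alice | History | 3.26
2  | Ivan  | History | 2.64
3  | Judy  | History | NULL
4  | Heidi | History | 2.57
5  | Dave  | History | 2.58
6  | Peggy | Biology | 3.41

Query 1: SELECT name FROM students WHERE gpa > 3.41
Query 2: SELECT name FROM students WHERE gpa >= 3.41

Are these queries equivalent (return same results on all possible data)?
No, not equivalent

Query 1 returns: []
Query 2 returns: [('Peggy',)]

Reason: > vs >= gives different results when gpa = 3.41 exists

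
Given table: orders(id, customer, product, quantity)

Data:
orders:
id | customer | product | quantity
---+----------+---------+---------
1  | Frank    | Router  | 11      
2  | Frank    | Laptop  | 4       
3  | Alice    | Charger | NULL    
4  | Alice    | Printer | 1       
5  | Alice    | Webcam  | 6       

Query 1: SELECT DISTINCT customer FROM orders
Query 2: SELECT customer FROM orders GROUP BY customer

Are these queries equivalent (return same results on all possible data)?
Yes, equivalent

Both queries return: [('Alice',), ('Frank',)]

Reason: Both get unique customers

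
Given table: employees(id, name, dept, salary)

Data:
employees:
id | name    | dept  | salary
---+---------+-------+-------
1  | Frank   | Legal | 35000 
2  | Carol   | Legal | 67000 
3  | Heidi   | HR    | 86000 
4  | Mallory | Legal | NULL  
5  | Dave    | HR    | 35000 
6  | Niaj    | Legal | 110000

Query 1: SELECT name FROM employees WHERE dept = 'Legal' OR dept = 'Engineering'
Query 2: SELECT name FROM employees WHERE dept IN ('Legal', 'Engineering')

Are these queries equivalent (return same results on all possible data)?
Yes, equivalent

Both queries return: [('Carol',), ('Frank',), ('Mallory',), ('Niaj',)]

Reason: OR vs IN are equivalent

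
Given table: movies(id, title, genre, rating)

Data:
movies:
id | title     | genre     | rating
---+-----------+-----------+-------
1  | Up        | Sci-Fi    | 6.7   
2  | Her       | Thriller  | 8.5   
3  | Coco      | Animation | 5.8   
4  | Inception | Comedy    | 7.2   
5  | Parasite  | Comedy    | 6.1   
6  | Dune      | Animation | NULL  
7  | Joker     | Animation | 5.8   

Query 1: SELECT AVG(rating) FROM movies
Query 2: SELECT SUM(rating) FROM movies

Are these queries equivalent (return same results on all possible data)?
No, not equivalent

Query 1 returns: [(6.683333333333334,)]
Query 2 returns: [(40.1,)]

Reason: AVG vs SUM give different aggregate values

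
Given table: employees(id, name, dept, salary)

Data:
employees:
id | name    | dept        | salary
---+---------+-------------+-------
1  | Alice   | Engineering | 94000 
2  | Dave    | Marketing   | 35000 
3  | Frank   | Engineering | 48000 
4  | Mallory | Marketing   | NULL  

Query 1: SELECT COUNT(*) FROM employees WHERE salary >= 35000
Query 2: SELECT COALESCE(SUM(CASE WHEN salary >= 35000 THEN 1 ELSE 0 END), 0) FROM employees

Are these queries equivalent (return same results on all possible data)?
Yes, equivalent

Both queries return: [(3,)]

Reason: COUNT with WHERE vs conditional SUM (COALESCE handles empty-table NULL)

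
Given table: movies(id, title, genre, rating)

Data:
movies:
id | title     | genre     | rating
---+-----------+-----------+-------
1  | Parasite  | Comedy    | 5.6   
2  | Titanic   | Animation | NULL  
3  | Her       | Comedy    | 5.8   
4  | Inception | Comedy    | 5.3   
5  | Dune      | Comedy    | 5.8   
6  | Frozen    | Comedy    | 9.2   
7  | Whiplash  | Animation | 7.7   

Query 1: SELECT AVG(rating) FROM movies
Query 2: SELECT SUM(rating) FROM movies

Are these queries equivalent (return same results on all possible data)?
No, not equivalent

Query 1 returns: [(6.566666666666666,)]
Query 2 returns: [(39.4,)]

Reason: AVG vs SUM give different aggregate values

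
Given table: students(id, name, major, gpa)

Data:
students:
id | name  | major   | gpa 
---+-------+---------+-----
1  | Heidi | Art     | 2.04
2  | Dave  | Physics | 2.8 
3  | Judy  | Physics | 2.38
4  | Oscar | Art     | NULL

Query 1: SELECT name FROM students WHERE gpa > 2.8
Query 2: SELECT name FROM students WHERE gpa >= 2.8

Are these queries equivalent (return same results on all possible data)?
No, not equivalent

Query 1 returns: []
Query 2 returns: [('Dave',)]

Reason: > vs >= gives different results when gpa = 2.8 exists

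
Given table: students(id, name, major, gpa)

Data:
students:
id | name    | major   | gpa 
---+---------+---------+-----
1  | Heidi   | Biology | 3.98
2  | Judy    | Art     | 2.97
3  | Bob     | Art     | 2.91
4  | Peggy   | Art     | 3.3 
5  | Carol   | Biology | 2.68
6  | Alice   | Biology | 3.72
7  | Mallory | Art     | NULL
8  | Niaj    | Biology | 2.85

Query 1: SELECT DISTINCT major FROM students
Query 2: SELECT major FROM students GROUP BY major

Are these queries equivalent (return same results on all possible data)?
Yes, equivalent

Both queries return: [('Art',), ('Biology',)]

Reason: Both get unique majors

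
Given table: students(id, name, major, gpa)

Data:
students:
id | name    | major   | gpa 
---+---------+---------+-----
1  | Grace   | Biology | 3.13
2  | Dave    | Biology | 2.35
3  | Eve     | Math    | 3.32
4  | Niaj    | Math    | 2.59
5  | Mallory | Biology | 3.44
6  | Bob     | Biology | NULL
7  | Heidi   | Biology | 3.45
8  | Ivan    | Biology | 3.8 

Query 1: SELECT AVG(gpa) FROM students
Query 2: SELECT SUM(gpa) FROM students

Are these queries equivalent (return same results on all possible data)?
No, not equivalent

Query 1 returns: [(3.154285714285714,)]
Query 2 returns: [(22.08,)]

Reason: AVG vs SUM give different aggregate values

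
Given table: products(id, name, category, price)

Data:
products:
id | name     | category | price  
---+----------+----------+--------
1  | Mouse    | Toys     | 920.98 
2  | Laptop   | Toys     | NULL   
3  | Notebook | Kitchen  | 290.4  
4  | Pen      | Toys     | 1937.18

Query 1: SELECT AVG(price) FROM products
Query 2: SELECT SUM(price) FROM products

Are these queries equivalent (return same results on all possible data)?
No, not equivalent

Query 1 returns: [(1049.52,)]
Query 2 returns: [(3148.56,)]

Reason: AVG vs SUM give different aggregate values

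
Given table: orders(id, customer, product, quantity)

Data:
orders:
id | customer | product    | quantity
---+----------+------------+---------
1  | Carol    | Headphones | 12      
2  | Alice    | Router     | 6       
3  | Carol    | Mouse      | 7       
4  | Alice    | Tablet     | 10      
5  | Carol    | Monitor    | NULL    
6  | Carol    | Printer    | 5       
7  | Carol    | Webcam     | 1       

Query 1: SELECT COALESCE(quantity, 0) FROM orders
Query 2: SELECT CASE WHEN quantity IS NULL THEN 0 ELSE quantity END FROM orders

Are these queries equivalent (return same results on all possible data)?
Yes, equivalent

Both queries return: [(0,), (1,), (5,), (6,), (7,), (10,), (12,)]

Reason: COALESCE vs CASE for NULL handling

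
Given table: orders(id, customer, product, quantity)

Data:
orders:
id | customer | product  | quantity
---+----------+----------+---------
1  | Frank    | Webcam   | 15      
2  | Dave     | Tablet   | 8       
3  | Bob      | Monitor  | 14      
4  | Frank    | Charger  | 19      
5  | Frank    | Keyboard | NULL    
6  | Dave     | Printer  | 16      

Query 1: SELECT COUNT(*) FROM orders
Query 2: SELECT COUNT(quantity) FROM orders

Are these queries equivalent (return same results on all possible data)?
No, not equivalent

Query 1 returns: [(6,)]
Query 2 returns: [(5,)]

Reason: COUNT(*) includes NULLs, COUNT(column) excludes them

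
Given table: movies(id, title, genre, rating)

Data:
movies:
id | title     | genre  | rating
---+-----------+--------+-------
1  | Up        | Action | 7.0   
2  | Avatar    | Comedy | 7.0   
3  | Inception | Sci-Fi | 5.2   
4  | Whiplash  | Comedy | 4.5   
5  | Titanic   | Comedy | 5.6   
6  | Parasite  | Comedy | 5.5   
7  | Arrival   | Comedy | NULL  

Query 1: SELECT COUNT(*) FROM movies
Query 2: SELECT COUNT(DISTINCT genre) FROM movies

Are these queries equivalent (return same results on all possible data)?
No, not equivalent

Query 1 returns: [(7,)]
Query 2 returns: [(3,)]

Reason: COUNT(*) counts rows, COUNT(DISTINCT genre) counts unique genres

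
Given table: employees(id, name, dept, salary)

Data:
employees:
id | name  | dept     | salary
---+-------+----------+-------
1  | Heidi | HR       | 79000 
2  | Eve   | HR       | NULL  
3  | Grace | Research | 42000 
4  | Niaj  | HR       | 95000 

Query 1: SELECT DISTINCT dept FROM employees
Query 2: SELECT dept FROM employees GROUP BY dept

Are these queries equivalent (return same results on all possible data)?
Yes, equivalent

Both queries return: [('HR',), ('Research',)]

Reason: Both get unique depts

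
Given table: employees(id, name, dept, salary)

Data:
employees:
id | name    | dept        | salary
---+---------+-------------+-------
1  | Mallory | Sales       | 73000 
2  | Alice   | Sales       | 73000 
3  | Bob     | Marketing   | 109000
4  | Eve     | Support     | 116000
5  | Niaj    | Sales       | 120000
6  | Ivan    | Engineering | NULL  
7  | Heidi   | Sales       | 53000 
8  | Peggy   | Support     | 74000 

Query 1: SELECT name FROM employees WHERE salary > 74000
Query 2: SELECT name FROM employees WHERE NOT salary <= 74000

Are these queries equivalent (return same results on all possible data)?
Yes, equivalent

Both queries return: [('Bob',), ('Eve',), ('Niaj',)]

Reason: Both filter salary > 74000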